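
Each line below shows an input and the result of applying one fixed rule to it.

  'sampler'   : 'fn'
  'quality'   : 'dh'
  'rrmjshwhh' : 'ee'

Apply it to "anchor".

Each output is the input with this applied: shift every letter 13 places forward in the alphabet (wrapping around) — i.e. ROT13, then keep only the first 2 characters.
Doing the same to "anchor": "na".

na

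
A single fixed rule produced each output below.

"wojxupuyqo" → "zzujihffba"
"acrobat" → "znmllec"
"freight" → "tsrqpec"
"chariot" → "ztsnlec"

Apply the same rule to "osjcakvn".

The rule is to shift every letter 11 places forward in the alphabet (wrapping around), then sort the characters into reverse alphabetical order.
Doing the same to "osjcakvn": "zyvunlgd".

zyvunlgd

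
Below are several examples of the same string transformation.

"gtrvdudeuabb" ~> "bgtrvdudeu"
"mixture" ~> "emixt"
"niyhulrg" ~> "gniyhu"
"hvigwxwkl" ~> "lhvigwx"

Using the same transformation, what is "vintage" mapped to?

evint

The pattern: move the last character to the front, then delete the last 2 characters.
For "vintage", step one produces "evintag"; step two turns that into "evint".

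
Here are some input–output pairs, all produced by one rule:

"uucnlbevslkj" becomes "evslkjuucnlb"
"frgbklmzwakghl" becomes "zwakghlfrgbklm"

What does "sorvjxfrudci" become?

What's happening: swap the front and back halves of the string.
For "sorvjxfrudci" the result is "frudcisorvjx".

frudcisorvjx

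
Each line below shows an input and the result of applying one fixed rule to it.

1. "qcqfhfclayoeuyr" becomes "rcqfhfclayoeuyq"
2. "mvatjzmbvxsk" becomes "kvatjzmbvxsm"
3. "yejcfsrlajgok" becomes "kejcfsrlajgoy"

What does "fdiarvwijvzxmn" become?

ndiarvwijvzxmf

Looking at the pairs, the operation is to swap the first and last characters.
"fdiarvwijvzxmn" → "ndiarvwijvzxmf".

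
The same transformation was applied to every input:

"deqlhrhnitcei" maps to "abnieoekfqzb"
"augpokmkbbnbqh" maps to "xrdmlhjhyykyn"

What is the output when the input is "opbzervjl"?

The rule is to delete the last character, then shift every letter 3 places backward in the alphabet (wrapping around).
For "opbzervjl" the result is "lmywbosg".

lmywbosg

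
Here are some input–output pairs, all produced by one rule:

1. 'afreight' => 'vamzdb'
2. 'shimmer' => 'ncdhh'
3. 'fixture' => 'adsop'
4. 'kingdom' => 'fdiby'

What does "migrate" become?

The pattern: shift every letter 5 places backward in the alphabet (wrapping around), then delete the last 2 characters.
For "migrate", step one produces "hdbmvoz"; step two turns that into "hdbmv".

hdbmv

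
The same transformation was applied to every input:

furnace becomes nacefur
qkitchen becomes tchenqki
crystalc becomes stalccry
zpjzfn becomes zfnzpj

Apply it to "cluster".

sterclu

Each output is the input with this applied: move the first 3 characters to the end (rotate left by 3).
For "cluster" the result is "sterclu".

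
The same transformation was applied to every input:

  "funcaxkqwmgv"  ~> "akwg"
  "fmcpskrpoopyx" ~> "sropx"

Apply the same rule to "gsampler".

pe

What's happening: keep every other character starting from the first (positions 1st, 3rd, 5th, ...), then delete the first 2 characters.
Applying both steps to "gsampler": "gape", then "pe".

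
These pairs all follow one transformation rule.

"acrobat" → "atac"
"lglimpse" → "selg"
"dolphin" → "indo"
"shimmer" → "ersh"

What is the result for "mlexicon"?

Each output is the input with this applied: move the first 2 characters to the end (rotate left by 2), then keep only the last 4 characters.
Working it through for "mlexicon": intermediate "exiconml", final "onml".

onml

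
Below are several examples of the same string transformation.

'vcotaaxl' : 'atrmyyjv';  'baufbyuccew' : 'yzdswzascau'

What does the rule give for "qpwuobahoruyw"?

nosuzmfypmwsu

In each case the input is transformed by: swap each adjacent pair of characters (1↔2, 3↔4, ...), then shift every letter 2 places backward in the alphabet (wrapping around).
On "qpwuobahoruyw": the first step gives "pquwboharoyuw", and the second then gives "nosuzmfypmwsu".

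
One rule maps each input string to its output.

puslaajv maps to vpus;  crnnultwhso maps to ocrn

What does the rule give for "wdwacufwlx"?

The pattern: move the first 3 characters to the end (rotate left by 3), then keep only the last 4 characters.
Starting from "wdwacufwlx": after the first operation, "acufwlxwdw"; after the second, "xwdw".

xwdw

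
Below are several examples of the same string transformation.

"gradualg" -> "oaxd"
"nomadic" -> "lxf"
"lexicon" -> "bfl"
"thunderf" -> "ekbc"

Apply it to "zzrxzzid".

Looking at the pairs, the operation is to keep every other character starting from the second (positions 2nd, 4th, 6th, ...), then shift every letter 3 places backward in the alphabet (wrapping around).
Applying both steps to "zzrxzzid": "zxzd", then "wuwa".

wuwa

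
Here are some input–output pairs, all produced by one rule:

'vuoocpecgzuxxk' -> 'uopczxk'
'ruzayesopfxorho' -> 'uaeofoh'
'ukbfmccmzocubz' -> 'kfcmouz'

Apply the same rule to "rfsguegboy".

The rule is to keep every other character starting from the second (positions 2nd, 4th, 6th, ...).
For "rfsguegboy" the result is "fgeby".

fgeby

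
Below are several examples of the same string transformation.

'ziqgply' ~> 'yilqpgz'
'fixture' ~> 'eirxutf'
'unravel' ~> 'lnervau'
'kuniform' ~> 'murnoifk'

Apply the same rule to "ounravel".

Each output is the input with this applied: take characters alternately from the front and the back (1st, last, 2nd, 2nd-last, ...), then move the first character to the end.
Working it through for "ounravel": intermediate "oluenvra", final "luenvrao".

luenvrao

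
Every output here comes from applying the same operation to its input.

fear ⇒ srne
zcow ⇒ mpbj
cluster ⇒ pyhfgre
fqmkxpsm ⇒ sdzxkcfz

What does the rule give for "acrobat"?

The transformation: shift every letter 13 places forward in the alphabet (wrapping around) — i.e. ROT13.
Doing the same to "acrobat": "npebong".

npebong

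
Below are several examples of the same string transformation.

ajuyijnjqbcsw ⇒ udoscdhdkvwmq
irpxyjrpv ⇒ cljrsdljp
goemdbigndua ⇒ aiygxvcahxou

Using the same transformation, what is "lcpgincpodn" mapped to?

fwjachwjixh

Each output is the input with this applied: shift every letter 6 places backward in the alphabet (wrapping around).
So "lcpgincpodn" becomes "fwjachwjixh".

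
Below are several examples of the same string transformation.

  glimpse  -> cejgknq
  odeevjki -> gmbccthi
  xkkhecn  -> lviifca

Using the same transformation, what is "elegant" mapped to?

The rule is to shift every letter 2 places backward in the alphabet (wrapping around), then move the last character to the front.
For "elegant", step one produces "cjceylr"; step two turns that into "rcjceyl".

rcjceyl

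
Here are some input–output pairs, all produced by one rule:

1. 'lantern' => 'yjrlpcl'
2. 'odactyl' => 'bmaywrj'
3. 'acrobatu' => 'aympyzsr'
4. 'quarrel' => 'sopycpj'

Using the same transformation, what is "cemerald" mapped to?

cackypbj

The pattern: swap each adjacent pair of characters (1↔2, 3↔4, ...), then shift every letter 2 places backward in the alphabet (wrapping around).
On "cemerald": the first step gives "ecemardl", and the second then gives "cackypbj".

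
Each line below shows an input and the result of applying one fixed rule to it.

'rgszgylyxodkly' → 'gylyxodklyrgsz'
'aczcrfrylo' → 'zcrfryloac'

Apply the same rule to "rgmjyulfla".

mjyulflarg

Each output is the input with this applied: swap the front and back halves of the string, then move the last 3 characters to the front (rotate right by 3).
For "rgmjyulfla" the result is "mjyulflarg".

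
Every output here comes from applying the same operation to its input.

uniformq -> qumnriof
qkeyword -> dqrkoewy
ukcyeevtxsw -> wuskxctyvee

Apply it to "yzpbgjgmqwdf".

fydzwpqbmggj

The rule is to reverse the string, then take characters alternately from the front and the back (1st, last, 2nd, 2nd-last, ...).
Starting from "yzpbgjgmqwdf": after the first operation, "fdwqmgjgbpzy"; after the second, "fydzwpqbmggj".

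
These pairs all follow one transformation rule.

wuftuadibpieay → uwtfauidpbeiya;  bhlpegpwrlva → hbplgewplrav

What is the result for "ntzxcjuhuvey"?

Looking at the pairs, the operation is to swap each adjacent pair of characters (1↔2, 3↔4, ...).
Applying that to "ntzxcjuhuvey" gives "tnxzjchuvuye".

tnxzjchuvuye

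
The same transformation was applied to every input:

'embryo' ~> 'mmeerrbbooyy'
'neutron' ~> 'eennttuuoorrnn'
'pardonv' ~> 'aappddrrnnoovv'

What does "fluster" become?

llffssuueettrr

The rule is to swap each adjacent pair of characters (1↔2, 3↔4, ...), then double every character.
Working it through for "fluster": intermediate "lfsuetr", final "llffssuueettrr".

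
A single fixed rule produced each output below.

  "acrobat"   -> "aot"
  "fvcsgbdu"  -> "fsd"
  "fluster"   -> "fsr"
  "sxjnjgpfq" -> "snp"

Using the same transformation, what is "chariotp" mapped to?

What's happening: keep one character in every 3, starting at position 1 (positions 1st, 4th, 7th, ...).
For "chariotp" the result is "crt".

crt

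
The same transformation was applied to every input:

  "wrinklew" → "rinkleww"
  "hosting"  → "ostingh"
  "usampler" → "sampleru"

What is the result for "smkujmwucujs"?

mkujmwucujss

The pattern: move the first character to the end.
Applying that to "smkujmwucujs" gives "mkujmwucujss".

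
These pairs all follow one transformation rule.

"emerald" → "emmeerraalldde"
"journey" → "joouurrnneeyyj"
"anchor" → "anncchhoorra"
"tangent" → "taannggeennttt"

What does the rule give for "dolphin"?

In each case the input is transformed by: double every character, then move the first character to the end.
Applying that to "dolphin" gives "doollpphhiinnd".

doollpphhiinnd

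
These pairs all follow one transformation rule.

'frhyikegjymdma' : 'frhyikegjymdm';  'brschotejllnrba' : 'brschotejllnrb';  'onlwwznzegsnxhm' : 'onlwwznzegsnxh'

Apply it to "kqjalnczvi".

The rule is to delete the last character.
Applying that to "kqjalnczvi" gives "kqjalnczv".

kqjalnczv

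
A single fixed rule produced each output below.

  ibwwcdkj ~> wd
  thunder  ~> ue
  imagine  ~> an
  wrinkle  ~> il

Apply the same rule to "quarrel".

ae

Each output is the input with this applied: keep one character in every 3, starting at position 3 (positions 3rd, 6th, 9th, ...).
For "quarrel" the result is "ae".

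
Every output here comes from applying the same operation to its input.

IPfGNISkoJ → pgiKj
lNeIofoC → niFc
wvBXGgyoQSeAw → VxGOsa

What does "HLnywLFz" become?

In each case the input is transformed by: keep every other character starting from the second (positions 2nd, 4th, 6th, ...), then flip the case of every letter.
Applying that to "HLnywLFz" gives "lYlZ".
(Check on "IPfGNISkoJ": → "PGIkJ" → "pgiKj" ✓)

lYlZ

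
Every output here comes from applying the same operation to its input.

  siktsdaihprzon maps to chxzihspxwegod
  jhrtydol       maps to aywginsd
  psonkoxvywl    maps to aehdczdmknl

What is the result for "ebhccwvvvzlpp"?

etqwrrlkkkoae

The transformation: move the last character to the front, then shift every letter 11 places backward in the alphabet (wrapping around).
Applying that to "ebhccwvvvzlpp" gives "etqwrrlkkkoae".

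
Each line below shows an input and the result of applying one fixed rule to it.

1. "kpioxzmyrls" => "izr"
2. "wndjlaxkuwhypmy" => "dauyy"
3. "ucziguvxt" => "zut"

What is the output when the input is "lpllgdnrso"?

The rule is to keep one character in every 3, starting at position 3 (positions 3rd, 6th, 9th, ...).
Doing the same to "lpllgdnrso": "lds".

lds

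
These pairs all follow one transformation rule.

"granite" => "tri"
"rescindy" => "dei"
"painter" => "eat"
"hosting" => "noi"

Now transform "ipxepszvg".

vpp

What's happening: move the last 2 characters to the front (rotate right by 2), then keep one character in every 3, starting at position 1 (positions 1st, 4th, 7th, ...).
Applying both steps to "ipxepszvg": "vgipxepsz", then "vpp".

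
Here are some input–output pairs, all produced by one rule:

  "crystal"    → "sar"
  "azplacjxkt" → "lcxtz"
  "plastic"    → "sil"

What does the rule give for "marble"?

Each output is the input with this applied: keep every other character starting from the second (positions 2nd, 4th, 6th, ...), then move the first character to the end.
Applying both steps to "marble": "abe", then "bea".

bea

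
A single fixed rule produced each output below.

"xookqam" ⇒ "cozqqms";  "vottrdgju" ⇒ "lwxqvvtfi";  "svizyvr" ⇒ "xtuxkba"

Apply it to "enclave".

The rule is to shift every letter 2 places forward in the alphabet (wrapping around), then move the last 2 characters to the front (rotate right by 2).
Starting from "enclave": after the first operation, "gpencxg"; after the second, "xggpenc".

xggpenc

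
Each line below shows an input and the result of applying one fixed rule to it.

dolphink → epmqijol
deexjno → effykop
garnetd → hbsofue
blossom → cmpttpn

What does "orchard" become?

Each output is the input with this applied: shift every letter 1 place forward in the alphabet (wrapping around).
"orchard" → "psdibse".

psdibse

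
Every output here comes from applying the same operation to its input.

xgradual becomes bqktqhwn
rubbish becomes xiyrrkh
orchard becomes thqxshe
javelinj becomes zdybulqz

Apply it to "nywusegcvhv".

lxlswuikmod

Rule — reverse the string, then shift every letter 10 places backward in the alphabet (wrapping around).
Working it through for "nywusegcvhv": intermediate "vhvcgesuwyn", final "lxlswuikmod".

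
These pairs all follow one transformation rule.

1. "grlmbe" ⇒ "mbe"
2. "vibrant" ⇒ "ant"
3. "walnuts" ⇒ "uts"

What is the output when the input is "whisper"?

per

Looking at the pairs, the operation is to keep only the last 3 characters.
On "whisper" that produces "per".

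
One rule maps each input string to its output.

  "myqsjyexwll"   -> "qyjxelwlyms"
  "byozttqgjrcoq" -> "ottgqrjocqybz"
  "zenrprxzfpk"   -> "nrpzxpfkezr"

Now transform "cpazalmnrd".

alanmdrpcz

Rule — swap each adjacent pair of characters (1↔2, 3↔4, ...), then move the first 3 characters to the end (rotate left by 3).
Starting from "cpazalmnrd": after the first operation, "pczalanmdr"; after the second, "alanmdrpcz".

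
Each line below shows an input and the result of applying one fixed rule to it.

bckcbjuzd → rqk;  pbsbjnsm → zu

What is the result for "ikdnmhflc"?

koj

Looking at the pairs, the operation is to keep one character in every 3, starting at position 3 (positions 3rd, 6th, 9th, ...), then shift every letter 7 places forward in the alphabet (wrapping around).
Starting from "ikdnmhflc": after the first operation, "dhc"; after the second, "koj".
(Check on "pbsbjnsm": → "sn" → "zu" ✓)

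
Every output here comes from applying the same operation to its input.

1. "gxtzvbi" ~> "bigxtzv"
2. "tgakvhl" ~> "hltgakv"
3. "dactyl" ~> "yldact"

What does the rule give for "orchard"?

rdorcha

Rule — move the last 2 characters to the front (rotate right by 2).
Applying that to "orchard" gives "rdorcha".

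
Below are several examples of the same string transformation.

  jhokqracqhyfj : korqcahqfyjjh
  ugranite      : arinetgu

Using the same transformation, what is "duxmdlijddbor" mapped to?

What's happening: move the first 2 characters to the end (rotate left by 2), then swap each adjacent pair of characters (1↔2, 3↔4, ...).
For "duxmdlijddbor" the result is "mxldjiddobdru".

mxldjiddobdru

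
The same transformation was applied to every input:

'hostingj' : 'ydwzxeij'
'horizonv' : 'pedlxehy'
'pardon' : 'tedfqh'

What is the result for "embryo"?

hoeucr

In each case the input is transformed by: shift every letter 10 places backward in the alphabet (wrapping around), then swap the front and back halves of the string.
Applying both steps to "embryo": "ucrhoe", then "hoeucr".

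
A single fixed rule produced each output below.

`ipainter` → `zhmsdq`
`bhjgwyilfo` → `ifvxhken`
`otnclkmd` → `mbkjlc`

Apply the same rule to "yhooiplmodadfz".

Each output is the input with this applied: delete the first 2 characters, then shift every letter 1 place backward in the alphabet (wrapping around).
On "yhooiplmodadfz": the first step gives "ooiplmodadfz", and the second then gives "nnhoklnczcey".

nnhoklnczcey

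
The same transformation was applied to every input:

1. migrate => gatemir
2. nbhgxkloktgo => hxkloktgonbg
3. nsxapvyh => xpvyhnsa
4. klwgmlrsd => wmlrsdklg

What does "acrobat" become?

rbataco

The transformation: move the first 3 characters to the end (rotate left by 3), then swap the first and last characters.
Starting from "acrobat": after the first operation, "obatacr"; after the second, "rbataco".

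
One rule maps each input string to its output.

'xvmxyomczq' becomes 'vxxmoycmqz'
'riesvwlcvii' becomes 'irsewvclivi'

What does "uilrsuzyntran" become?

iurlusyztnarn

The rule is to swap each adjacent pair of characters (1↔2, 3↔4, ...).
On "uilrsuzyntran" that produces "iurlusyztnarn".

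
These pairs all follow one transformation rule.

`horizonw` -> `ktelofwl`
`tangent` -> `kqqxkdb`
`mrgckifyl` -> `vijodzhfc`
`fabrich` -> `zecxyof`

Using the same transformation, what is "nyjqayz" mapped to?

In each case the input is transformed by: shift every letter 3 places backward in the alphabet (wrapping around), then move the last 2 characters to the front (rotate right by 2).
Working it through for "nyjqayz": intermediate "kvgnxvw", final "vwkvgnx".

vwkvgnx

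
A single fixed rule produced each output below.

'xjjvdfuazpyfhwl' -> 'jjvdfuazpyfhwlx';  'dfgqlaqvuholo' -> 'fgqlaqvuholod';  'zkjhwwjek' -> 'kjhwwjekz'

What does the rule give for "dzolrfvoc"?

The rule is to move the first character to the end.
Doing the same to "dzolrfvoc": "zolrfvocd".

zolrfvocd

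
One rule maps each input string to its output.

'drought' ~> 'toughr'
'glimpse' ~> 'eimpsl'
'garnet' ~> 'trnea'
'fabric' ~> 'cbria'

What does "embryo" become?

obrym

The pattern: delete the first character, then swap the first and last characters.
"embryo" → "mbryo" → "obrym".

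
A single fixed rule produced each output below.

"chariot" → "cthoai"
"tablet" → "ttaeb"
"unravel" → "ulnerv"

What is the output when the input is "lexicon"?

Looking at the pairs, the operation is to take characters alternately from the front and the back (1st, last, 2nd, 2nd-last, ...), then delete the last character.
"lexicon" → "lneoxci" → "lneoxc".

lneoxc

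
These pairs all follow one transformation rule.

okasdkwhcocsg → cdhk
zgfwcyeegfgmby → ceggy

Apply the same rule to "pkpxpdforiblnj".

bjkop

Rule — keep one character in every 3, starting at position 2 (positions 2nd, 5th, 8th, ...), then sort the characters into alphabetical order.
"pkpxpdforiblnj" → "kpobj" → "bjkop".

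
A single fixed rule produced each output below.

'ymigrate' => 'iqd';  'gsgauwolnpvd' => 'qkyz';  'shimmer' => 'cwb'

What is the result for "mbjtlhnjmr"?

Looking at the pairs, the operation is to shift every letter 10 places forward in the alphabet (wrapping around), then keep one character in every 3, starting at position 1 (positions 1st, 4th, 7th, ...).
On "mbjtlhnjmr": the first step gives "wltdvrxtwb", and the second then gives "wdxb".

wdxb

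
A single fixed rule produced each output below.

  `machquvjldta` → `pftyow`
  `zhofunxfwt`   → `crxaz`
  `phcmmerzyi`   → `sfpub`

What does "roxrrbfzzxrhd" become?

uauicug

Rule — keep every other character starting from the first (positions 1st, 3rd, 5th, ...), then shift every letter 3 places forward in the alphabet (wrapping around).
Starting from "roxrrbfzzxrhd": after the first operation, "rxrfzrd"; after the second, "uauicug".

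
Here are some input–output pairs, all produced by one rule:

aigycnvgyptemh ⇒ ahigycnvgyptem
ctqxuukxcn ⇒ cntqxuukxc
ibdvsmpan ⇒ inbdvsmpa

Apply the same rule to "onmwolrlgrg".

The transformation: swap the first and last characters, then move the last character to the front.
Working it through for "onmwolrlgrg": intermediate "gnmwolrlgro", final "ognmwolrlgr".

ognmwolrlgr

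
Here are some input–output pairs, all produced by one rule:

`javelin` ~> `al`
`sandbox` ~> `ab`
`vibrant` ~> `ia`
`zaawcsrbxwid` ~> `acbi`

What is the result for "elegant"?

la

Each output is the input with this applied: keep one character in every 3, starting at position 2 (positions 2nd, 5th, 8th, ...).
Doing the same to "elegant": "la".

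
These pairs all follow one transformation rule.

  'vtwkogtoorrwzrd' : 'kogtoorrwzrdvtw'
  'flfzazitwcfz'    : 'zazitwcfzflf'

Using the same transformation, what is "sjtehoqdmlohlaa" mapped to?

In each case the input is transformed by: move the first 3 characters to the end (rotate left by 3).
On "sjtehoqdmlohlaa" that produces "ehoqdmlohlaasjt".

ehoqdmlohlaasjt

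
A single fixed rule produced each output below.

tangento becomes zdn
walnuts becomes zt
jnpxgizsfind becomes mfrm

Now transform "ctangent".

sfs

Rule — keep one character in every 3, starting at position 2 (positions 2nd, 5th, 8th, ...), then shift every letter 1 place backward in the alphabet (wrapping around).
Working it through for "ctangent": intermediate "tgt", final "sfs".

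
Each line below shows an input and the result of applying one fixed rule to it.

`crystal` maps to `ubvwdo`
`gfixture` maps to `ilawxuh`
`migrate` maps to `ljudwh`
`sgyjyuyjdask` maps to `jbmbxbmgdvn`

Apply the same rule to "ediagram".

gldjudp

In each case the input is transformed by: shift every letter 3 places forward in the alphabet (wrapping around), then delete the first character.
Working it through for "ediagram": intermediate "hgldjudp", final "gldjudp".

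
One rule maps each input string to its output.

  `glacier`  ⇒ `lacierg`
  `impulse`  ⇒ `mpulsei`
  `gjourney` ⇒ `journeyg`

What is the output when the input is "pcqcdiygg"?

cqcdiyggp

Each output is the input with this applied: move the first character to the end.
"pcqcdiygg" → "cqcdiyggp".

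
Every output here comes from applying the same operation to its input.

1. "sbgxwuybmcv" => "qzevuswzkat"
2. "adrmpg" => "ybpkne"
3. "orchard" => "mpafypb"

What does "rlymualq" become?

pjwksyjo

The pattern: shift every letter 2 places backward in the alphabet (wrapping around).
On "rlymualq" that produces "pjwksyjo".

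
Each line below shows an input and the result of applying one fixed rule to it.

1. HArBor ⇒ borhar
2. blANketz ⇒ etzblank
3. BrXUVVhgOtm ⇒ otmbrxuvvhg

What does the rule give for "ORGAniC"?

nicorga

The transformation: move the last 3 characters to the front (rotate right by 3), then convert every letter to lowercase.
"ORGAniC" → "niCORGA" → "nicorga".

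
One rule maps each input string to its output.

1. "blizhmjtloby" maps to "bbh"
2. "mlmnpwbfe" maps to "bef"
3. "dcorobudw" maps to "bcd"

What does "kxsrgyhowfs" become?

Rule — sort the characters into alphabetical order, then keep only the first 3 characters.
Applying both steps to "kxsrgyhowfs": "fghkorsswxy", then "fgh".

fgh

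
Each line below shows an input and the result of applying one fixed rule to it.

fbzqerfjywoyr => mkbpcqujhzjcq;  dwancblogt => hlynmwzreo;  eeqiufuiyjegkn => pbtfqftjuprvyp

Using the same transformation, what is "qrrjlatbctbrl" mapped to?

Each output is the input with this applied: move the first character to the end, then shift every letter 11 places forward in the alphabet (wrapping around).
Applying that to "qrrjlatbctbrl" gives "ccuwlemnemcwb".

ccuwlemnemcwb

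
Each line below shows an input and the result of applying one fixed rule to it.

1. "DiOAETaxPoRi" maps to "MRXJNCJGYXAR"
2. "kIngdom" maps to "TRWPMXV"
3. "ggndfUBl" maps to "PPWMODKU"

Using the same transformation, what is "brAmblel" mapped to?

KAJVKUNU

What's happening: shift every letter 9 places forward in the alphabet (wrapping around), then convert every letter to uppercase.
Working it through for "brAmblel": intermediate "kaJvkunu", final "KAJVKUNU".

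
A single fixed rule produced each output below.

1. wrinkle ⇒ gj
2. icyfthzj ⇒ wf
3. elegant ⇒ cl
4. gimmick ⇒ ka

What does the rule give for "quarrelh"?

Looking at the pairs, the operation is to keep one character in every 3, starting at position 3 (positions 3rd, 6th, 9th, ...), then shift every letter 2 places backward in the alphabet (wrapping around).
Working it through for "quarrelh": intermediate "ae", final "yc".

yc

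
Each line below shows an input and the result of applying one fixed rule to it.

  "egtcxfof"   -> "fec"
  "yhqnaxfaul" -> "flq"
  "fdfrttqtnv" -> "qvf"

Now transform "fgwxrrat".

rfx

The rule is to swap the front and back halves of the string, then keep one character in every 3, starting at position 2 (positions 2nd, 5th, 8th, ...).
Working it through for "fgwxrrat": intermediate "rratfgwx", final "rfx".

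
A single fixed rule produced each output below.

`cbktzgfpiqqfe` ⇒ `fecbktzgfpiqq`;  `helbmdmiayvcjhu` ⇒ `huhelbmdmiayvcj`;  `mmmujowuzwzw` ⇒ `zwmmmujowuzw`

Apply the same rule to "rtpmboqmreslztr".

trrtpmboqmreslz

Looking at the pairs, the operation is to move the last 2 characters to the front (rotate right by 2).
On "rtpmboqmreslztr" that produces "trrtpmboqmreslz".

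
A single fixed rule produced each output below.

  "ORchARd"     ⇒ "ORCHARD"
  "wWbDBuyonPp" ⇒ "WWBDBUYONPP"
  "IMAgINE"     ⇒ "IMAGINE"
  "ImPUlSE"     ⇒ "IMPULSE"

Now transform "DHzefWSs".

What's happening: convert every letter to uppercase.
Doing the same to "DHzefWSs": "DHZEFWSS".

DHZEFWSS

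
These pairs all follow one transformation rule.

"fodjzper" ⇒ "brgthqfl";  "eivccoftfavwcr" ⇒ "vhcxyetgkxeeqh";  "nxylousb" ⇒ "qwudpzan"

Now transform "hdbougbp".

widrjfdq

Rule — shift every letter 2 places forward in the alphabet (wrapping around), then swap the front and back halves of the string.
Doing the same to "hdbougbp": "widrjfdq".
(Check on "nxylousb": → "pzanqwud" → "qwudpzan" ✓)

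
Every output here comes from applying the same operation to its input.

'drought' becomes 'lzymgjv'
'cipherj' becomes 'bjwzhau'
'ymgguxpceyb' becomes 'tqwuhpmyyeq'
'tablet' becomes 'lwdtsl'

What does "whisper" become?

Looking at the pairs, the operation is to shift every letter 8 places backward in the alphabet (wrapping around), then reverse the string.
On "whisper" that produces "jwhkazo".

jwhkazo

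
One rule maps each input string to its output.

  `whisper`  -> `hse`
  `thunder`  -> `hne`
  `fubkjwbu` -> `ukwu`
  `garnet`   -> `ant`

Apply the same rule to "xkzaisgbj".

kasb

In each case the input is transformed by: keep every other character starting from the second (positions 2nd, 4th, 6th, ...).
Doing the same to "xkzaisgbj": "kasb".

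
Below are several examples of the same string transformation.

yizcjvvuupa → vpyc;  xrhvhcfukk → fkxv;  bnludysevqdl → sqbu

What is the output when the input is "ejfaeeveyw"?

vwea

Rule — keep one character in every 3, starting at position 1 (positions 1st, 4th, 7th, ...), then move the first 2 characters to the end (rotate left by 2).
Working it through for "ejfaeeveyw": intermediate "eavw", final "vwea".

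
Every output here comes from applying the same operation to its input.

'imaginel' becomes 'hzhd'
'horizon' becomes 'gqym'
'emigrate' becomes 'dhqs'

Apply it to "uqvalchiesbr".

Looking at the pairs, the operation is to shift every letter 1 place backward in the alphabet (wrapping around), then keep every other character starting from the first (positions 1st, 3rd, 5th, ...).
Starting from "uqvalchiesbr": after the first operation, "tpuzkbghdraq"; after the second, "tukgda".

tukgda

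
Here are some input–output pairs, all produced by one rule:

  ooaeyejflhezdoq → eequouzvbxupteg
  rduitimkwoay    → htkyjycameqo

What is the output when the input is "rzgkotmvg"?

In each case the input is transformed by: shift every letter 10 places backward in the alphabet (wrapping around).
On "rzgkotmvg" that produces "hpwaejclw".

hpwaejclw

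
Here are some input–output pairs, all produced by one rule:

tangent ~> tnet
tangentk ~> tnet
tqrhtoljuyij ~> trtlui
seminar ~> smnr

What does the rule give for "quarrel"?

qarl

The pattern: keep every other character starting from the first (positions 1st, 3rd, 5th, ...).
Applying that to "quarrel" gives "qarl".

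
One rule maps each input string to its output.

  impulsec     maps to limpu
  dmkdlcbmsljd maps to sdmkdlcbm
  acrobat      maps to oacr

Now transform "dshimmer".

mdshi

The pattern: delete the last 3 characters, then move the last character to the front.
For "dshimmer" the result is "mdshi".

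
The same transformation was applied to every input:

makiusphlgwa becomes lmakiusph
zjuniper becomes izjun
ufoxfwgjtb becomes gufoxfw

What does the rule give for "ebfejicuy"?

iebfej

The pattern: delete the last 3 characters, then move the last character to the front.
Applying both steps to "ebfejicuy": "ebfeji", then "iebfej".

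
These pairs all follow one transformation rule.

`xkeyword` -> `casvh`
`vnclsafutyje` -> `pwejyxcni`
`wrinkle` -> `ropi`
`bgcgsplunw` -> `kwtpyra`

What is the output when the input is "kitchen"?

glir

The rule is to delete the first 3 characters, then shift every letter 4 places forward in the alphabet (wrapping around).
Applying both steps to "kitchen": "chen", then "glir".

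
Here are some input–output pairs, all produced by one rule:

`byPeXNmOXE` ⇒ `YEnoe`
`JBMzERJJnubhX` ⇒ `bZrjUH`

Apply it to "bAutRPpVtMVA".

aTpvma

The transformation: keep every other character starting from the second (positions 2nd, 4th, 6th, ...), then flip the case of every letter.
Starting from "bAutRPpVtMVA": after the first operation, "AtPVMA"; after the second, "aTpvma".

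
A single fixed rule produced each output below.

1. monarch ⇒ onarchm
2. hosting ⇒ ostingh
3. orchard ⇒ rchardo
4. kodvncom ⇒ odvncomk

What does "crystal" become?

Each output is the input with this applied: move the first character to the end.
On "crystal" that produces "rystalc".

rystalc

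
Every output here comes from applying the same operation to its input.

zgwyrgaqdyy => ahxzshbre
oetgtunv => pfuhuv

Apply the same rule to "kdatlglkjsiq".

Each output is the input with this applied: shift every letter 1 place forward in the alphabet (wrapping around), then delete the last 2 characters.
On "kdatlglkjsiq": the first step gives "lebumhmlktjr", and the second then gives "lebumhmlkt".

lebumhmlkt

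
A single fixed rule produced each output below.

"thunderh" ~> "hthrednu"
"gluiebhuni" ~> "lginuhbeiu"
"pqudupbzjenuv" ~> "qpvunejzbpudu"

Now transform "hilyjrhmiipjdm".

ihmdjpiimhrjyl

The rule is to reverse the string, then move the last 2 characters to the front (rotate right by 2).
On "hilyjrhmiipjdm": the first step gives "mdjpiimhrjylih", and the second then gives "ihmdjpiimhrjyl".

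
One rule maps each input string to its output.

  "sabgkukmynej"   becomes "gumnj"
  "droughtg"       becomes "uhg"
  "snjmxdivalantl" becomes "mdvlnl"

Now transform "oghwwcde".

What's happening: delete the first 3 characters, then keep every other character starting from the first (positions 1st, 3rd, 5th, ...).
Applying both steps to "oghwwcde": "wwcde", then "wce".

wce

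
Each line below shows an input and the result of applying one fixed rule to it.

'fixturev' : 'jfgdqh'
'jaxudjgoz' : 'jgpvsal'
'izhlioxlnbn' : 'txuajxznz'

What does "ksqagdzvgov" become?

cmsplhsah

In each case the input is transformed by: shift every letter 12 places forward in the alphabet (wrapping around), then delete the first 2 characters.
On "ksqagdzvgov" that produces "cmsplhsah".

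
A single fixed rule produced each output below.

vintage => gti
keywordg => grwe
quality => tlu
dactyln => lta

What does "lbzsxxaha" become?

Each output is the input with this applied: keep every other character starting from the second (positions 2nd, 4th, 6th, ...), then reverse the string.
On "lbzsxxaha" that produces "hxsb".

hxsb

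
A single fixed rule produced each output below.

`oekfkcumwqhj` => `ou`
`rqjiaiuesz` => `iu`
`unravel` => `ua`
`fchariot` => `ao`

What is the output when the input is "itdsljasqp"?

Looking at the pairs, the operation is to keep one character in every 3, starting at position 1 (positions 1st, 4th, 7th, ...), then keep only the vowels.
Applying both steps to "itdsljasqp": "isap", then "ia".

ia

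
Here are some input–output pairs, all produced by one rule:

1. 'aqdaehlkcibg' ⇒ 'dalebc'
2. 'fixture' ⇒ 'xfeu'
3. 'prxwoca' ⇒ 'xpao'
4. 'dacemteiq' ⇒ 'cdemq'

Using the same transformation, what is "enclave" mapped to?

ceea

Each output is the input with this applied: keep every other character starting from the first (positions 1st, 3rd, 5th, ...), then swap each adjacent pair of characters (1↔2, 3↔4, ...).
Starting from "enclave": after the first operation, "ecae"; after the second, "ceea".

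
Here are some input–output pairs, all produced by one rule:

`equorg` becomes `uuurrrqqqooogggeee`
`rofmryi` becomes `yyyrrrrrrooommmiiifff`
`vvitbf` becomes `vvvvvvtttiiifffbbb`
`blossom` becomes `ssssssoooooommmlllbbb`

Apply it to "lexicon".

Rule — sort the characters into reverse alphabetical order, then repeat every character 3 times.
On "lexicon": the first step gives "xonliec", and the second then gives "xxxooonnnllliiieeeccc".
(Check on "blossom": → "ssoomlb" → "ssssssoooooommmlllbbb" ✓)

xxxooonnnllliiieeeccc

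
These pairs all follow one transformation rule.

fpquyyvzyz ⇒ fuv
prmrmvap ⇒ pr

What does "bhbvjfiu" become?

What's happening: keep one character in every 3, starting at position 1 (positions 1st, 4th, 7th, ...), then delete the last character.
Working it through for "bhbvjfiu": intermediate "bvi", final "bv".

bv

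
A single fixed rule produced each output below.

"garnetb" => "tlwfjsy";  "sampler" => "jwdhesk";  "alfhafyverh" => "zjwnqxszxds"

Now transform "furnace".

Rule — shift every letter 8 places backward in the alphabet (wrapping around), then reverse the string.
"furnace" → "wusfjmx".

wusfjmx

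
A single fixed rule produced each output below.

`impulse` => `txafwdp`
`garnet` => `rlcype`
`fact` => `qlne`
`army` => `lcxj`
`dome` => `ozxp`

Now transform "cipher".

What's happening: shift every letter 11 places forward in the alphabet (wrapping around).
For "cipher" the result is "ntaspc".

ntaspc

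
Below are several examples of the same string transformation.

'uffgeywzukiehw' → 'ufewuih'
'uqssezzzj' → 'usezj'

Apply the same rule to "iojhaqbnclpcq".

Looking at the pairs, the operation is to keep every other character starting from the first (positions 1st, 3rd, 5th, ...).
So "iojhaqbnclpcq" becomes "ijabcpq".

ijabcpq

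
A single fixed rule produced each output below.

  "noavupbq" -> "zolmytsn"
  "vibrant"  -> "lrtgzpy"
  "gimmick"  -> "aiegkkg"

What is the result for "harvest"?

qrfyptc

The transformation: move the last 2 characters to the front (rotate right by 2), then shift every letter 2 places backward in the alphabet (wrapping around).
Working it through for "harvest": intermediate "stharve", final "qrfyptc".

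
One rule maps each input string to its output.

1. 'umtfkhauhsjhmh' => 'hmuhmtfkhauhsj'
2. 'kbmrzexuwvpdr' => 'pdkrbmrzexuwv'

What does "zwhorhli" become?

hlziwhor

Rule — swap the first and last characters, then move the last 3 characters to the front (rotate right by 3).
Starting from "zwhorhli": after the first operation, "iwhorhlz"; after the second, "hlziwhor".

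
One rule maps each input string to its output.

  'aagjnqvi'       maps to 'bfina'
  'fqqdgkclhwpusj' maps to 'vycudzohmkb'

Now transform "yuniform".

Each output is the input with this applied: shift every letter 8 places backward in the alphabet (wrapping around), then delete the first 3 characters.
Applying both steps to "yuniform": "qmfaxgje", then "axgje".

axgje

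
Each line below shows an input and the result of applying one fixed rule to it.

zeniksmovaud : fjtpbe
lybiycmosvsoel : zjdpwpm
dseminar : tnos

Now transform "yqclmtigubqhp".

In each case the input is transformed by: keep every other character starting from the second (positions 2nd, 4th, 6th, ...), then shift every letter 1 place forward in the alphabet (wrapping around).
Working it through for "yqclmtigubqhp": intermediate "qltgbh", final "rmuhci".

rmuhci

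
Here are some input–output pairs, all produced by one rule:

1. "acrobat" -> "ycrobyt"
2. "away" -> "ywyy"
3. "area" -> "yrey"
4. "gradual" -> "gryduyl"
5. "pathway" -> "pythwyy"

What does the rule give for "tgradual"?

tgryduyl

In each case the input is transformed by: replace every "a" with "y".
On "tgradual" that produces "tgryduyl".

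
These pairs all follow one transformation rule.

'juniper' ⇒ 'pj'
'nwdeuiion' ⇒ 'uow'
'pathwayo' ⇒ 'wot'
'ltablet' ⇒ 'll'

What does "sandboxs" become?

What's happening: move the first 3 characters to the end (rotate left by 3), then keep one character in every 3, starting at position 2 (positions 2nd, 5th, 8th, ...).
Working it through for "sandboxs": intermediate "dboxssan", final "bsn".

bsn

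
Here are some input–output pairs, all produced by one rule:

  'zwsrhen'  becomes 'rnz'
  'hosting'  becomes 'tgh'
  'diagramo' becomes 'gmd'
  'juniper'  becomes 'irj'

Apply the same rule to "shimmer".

In each case the input is transformed by: keep one character in every 3, starting at position 1 (positions 1st, 4th, 7th, ...), then move the first character to the end.
Working it through for "shimmer": intermediate "smr", final "mrs".
(Check on "juniper": → "jir" → "irj" ✓)

mrs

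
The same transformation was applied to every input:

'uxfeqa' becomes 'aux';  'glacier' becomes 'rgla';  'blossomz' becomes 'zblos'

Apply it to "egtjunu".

uegt

The pattern: move the last character to the front, then delete the last 3 characters.
For "egtjunu", step one produces "uegtjun"; step two turns that into "uegt".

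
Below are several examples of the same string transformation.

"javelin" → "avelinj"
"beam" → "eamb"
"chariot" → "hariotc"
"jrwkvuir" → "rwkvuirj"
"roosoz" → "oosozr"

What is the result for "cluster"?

lusterc

Looking at the pairs, the operation is to move the first character to the end.
So "cluster" becomes "lusterc".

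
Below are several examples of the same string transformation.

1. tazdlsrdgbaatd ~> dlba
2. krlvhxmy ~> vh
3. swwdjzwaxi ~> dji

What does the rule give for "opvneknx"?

ne

Looking at the pairs, the operation is to swap each adjacent pair of characters (1↔2, 3↔4, ...), then keep one character in every 3, starting at position 3 (positions 3rd, 6th, 9th, ...).
So "opvneknx" becomes "ne".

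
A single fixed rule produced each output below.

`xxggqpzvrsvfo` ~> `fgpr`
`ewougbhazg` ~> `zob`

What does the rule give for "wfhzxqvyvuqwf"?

whqv

The pattern: keep one character in every 3, starting at position 3 (positions 3rd, 6th, 9th, ...), then move the last character to the front.
On "wfhzxqvyvuqwf": the first step gives "hqvw", and the second then gives "whqv".
(Check on "ewougbhazg": → "obz" → "zob" ✓)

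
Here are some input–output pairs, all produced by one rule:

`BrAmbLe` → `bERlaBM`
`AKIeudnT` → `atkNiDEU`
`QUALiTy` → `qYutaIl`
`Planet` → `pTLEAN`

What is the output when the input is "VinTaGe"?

vEIgNAt

Each output is the input with this applied: flip the case of every letter, then take characters alternately from the front and the back (1st, last, 2nd, 2nd-last, ...).
Working it through for "VinTaGe": intermediate "vINtAgE", final "vEIgNAt".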